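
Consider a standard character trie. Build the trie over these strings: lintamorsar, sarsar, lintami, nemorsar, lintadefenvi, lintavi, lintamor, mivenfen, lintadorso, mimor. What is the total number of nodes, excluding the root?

Trace insertions, counting only characters that open a new branch:
  "lintamorsar" → 11 new (l, i, n, t, a, m, o, r, s, a, r)
  "sarsar" → 6 new (s, a, r, s, a, r)
  "lintami" → prefix "lintam" already present; 1 new (i)
  "nemorsar" → 8 new (n, e, m, o, r, s, a, r)
  "lintadefenvi" → prefix "linta" already present; 7 new (d, e, f, e, n, v, i)
  "lintavi" → prefix "linta" already present; 2 new (v, i)
  "lintamor" → prefix "lintamor" already present; 0 new (none)
  "mivenfen" → 8 new (m, i, v, e, n, f, e, n)
  "lintadorso" → prefix "lintad" already present; 4 new (o, r, s, o)
  "mimor" → prefix "mi" already present; 3 new (m, o, r)
Total nodes = 11 + 6 + 1 + 8 + 7 + 2 + 0 + 8 + 4 + 3 = 50

50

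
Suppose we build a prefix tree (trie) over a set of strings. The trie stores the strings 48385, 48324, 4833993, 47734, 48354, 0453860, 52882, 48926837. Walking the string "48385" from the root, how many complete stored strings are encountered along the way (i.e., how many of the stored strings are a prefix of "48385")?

1

Traverse "48385" character by character; count nodes along the way that are marked as word ends.
Prefixes of the query that are stored words: "48385"
Count: 1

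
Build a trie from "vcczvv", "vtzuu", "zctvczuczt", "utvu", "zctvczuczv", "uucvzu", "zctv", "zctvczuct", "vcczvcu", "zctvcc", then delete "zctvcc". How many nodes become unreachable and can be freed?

1

A node on "zctvcc"'s path can go only if nothing else ends at it or branches off below it.
The suffix "c" (1 node) is used only by "zctvcc"; the node for "zctvc" still has the child "z", so pruning stops there.
Nodes removed: 1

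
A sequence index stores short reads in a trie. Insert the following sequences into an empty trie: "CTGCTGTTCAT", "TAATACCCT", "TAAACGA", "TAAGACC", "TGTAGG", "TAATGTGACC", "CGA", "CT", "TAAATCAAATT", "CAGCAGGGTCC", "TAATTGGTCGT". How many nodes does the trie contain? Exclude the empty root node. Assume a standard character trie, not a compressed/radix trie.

65

Trace insertions, counting only characters that open a new branch:
  "CTGCTGTTCAT" → 11 new (C, T, G, C, T, G, T, T, C, A, T)
  "TAATACCCT" → 9 new (T, A, A, T, A, C, C, C, T)
  "TAAACGA" → prefix "TAA" already present; 4 new (A, C, G, A)
  "TAAGACC" → prefix "TAA" already present; 4 new (G, A, C, C)
  "TGTAGG" → prefix "T" already present; 5 new (G, T, A, G, G)
  "TAATGTGACC" → prefix "TAAT" already present; 6 new (G, T, G, A, C, C)
  "CGA" → prefix "C" already present; 2 new (G, A)
  "CT" → prefix "CT" already present; 0 new (none)
  "TAAATCAAATT" → prefix "TAAA" already present; 7 new (T, C, A, A, A, T, T)
  "CAGCAGGGTCC" → prefix "C" already present; 10 new (A, G, C, A, G, G, G, T, C, C)
  "TAATTGGTCGT" → prefix "TAAT" already present; 7 new (T, G, G, T, C, G, T)
Total nodes = 11 + 9 + 4 + 4 + 5 + 6 + 2 + 0 + 7 + 10 + 7 = 65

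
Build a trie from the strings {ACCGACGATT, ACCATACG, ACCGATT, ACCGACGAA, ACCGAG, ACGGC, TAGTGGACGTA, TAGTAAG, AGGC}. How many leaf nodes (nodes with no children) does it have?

9

Leaves are exactly the stored words that no other stored word extends.
Those words: "ACCATACG", "ACCGACGAA", "ACCGACGATT", "ACCGAG", "ACCGATT", "ACGGC", "AGGC", "TAGTAAG", "TAGTGGACGTA"
Leaf count: 9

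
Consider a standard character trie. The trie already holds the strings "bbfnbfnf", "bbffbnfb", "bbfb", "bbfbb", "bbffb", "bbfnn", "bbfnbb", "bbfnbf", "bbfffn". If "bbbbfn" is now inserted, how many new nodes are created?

4

The longest prefix of "bbbbfn" already in the trie is "bb" (length 2).
New nodes needed: |"bbbbfn"| − 2 = 6 − 2 = 4.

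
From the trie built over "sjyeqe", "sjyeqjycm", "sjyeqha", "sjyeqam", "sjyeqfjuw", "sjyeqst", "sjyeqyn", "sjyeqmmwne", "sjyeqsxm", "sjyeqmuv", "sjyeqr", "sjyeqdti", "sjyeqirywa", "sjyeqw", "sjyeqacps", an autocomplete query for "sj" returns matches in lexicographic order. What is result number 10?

sjyeqmuv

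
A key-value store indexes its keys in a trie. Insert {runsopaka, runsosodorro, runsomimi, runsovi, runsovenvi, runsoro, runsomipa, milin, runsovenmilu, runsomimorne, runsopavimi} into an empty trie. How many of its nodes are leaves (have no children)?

11

A leaf is a node with no children — equivalently, the end of a word that is not a proper prefix of any other stored word.
Those words: "milin", "runsomimi", "runsomimorne", "runsomipa", "runsopaka", "runsopavimi", "runsoro", "runsosodorro", "runsovenmilu", "runsovenvi", "runsovi"
Leaf count: 11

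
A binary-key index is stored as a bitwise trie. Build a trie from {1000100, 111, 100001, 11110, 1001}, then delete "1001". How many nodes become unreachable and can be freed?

A node on "1001"'s path can go only if nothing else ends at it or branches off below it.
The suffix "1" (1 node) is used only by "1001"; the node for "100" still has the child "0", so pruning stops there.
Nodes removed: 1

1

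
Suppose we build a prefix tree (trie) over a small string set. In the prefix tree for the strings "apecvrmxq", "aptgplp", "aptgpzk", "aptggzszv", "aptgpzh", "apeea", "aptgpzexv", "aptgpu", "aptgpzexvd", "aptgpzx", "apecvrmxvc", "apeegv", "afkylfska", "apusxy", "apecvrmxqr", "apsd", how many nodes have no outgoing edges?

Leaves are exactly the stored words that no other stored word extends.
Those words: "afkylfska", "apecvrmxqr", "apecvrmxvc", "apeea", "apeegv", "apsd", "aptggzszv", "aptgplp", "aptgpu", "aptgpzexvd", "aptgpzh", "aptgpzk", "aptgpzx", "apusxy"
Leaf count: 14

14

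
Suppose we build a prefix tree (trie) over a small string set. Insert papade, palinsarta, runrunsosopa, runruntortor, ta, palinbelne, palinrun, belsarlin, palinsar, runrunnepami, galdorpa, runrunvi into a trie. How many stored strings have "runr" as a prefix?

Walk to "runr"; the words in its subtree are exactly those with that prefix.
Matches: "runrunnepami", "runrunsosopa", "runruntortor", "runrunvi"
Count: 4

4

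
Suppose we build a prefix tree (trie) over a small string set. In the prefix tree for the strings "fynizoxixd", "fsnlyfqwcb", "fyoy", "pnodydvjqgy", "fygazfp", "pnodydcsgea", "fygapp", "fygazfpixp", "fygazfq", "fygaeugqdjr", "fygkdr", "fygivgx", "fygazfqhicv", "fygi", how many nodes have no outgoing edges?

A leaf is a node with no children — equivalently, the end of a word that is not a proper prefix of any other stored word.
Those words: "fsnlyfqwcb", "fygaeugqdjr", "fygapp", "fygazfpixp", "fygazfqhicv", "fygivgx", "fygkdr", "fynizoxixd", "fyoy", "pnodydcsgea", "pnodydvjqgy"
Leaf count: 11

11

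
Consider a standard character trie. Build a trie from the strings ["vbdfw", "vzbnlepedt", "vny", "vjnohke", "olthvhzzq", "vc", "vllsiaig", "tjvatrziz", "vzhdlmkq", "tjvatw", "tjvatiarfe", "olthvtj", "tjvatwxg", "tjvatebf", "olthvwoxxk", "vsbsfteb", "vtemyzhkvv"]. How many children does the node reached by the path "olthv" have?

Follow the path "olthv" to its node, then look at its outgoing edges.
Characters that immediately follow "olthv" among the stored strings: {h, t, w}.
That node has 3 child edges.

3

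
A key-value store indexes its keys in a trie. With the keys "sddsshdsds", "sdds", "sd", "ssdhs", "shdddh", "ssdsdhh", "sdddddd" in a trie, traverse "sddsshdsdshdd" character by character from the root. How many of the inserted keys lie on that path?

Walk "sddsshdsdshdd" from the root; an end-of-word marker is hit whenever a stored word is a prefix of "sddsshdsdshdd".
Prefixes of the query that are stored words: "sd", "sdds", "sddsshdsds"
Count: 3

3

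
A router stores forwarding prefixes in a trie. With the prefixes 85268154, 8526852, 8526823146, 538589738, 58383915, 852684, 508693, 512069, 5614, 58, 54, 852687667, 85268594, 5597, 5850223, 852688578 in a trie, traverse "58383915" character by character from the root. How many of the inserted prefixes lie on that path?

Walk "58383915" from the root; an end-of-word marker is hit whenever a stored word is a prefix of "58383915".
Prefixes of the query that are stored words: "58", "58383915"
Count: 2

2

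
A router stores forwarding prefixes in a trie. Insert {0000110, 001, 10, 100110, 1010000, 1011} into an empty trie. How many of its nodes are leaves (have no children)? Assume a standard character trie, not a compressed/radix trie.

Leaves are exactly the stored words that no other stored word extends.
Those words: "0000110", "001", "100110", "1010000", "1011"
Leaf count: 5

5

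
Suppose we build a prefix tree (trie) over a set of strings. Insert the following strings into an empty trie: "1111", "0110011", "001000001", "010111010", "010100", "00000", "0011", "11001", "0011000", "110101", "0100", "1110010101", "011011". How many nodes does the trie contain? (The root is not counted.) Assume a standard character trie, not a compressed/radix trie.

Insert word by word; a character creates a node only if that edge doesn't already exist:
  "1111" → 4 new (1, 1, 1, 1)
  "0110011" → 7 new (0, 1, 1, 0, 0, 1, 1)
  "001000001" → prefix "0" already present; 8 new (0, 1, 0, 0, 0, 0, 0, 1)
  "010111010" → prefix "01" already present; 7 new (0, 1, 1, 1, 0, 1, 0)
  "010100" → prefix "0101" already present; 2 new (0, 0)
  "00000" → prefix "00" already present; 3 new (0, 0, 0)
  "0011" → prefix "001" already present; 1 new (1)
  "11001" → prefix "11" already present; 3 new (0, 0, 1)
  "0011000" → prefix "0011" already present; 3 new (0, 0, 0)
  "110101" → prefix "110" already present; 3 new (1, 0, 1)
  "0100" → prefix "010" already present; 1 new (0)
  "1110010101" → prefix "111" already present; 7 new (0, 0, 1, 0, 1, 0, 1)
  "011011" → prefix "0110" already present; 2 new (1, 1)
Total nodes = 4 + 7 + 8 + 7 + 2 + 3 + 1 + 3 + 3 + 3 + 1 + 7 + 2 = 51

51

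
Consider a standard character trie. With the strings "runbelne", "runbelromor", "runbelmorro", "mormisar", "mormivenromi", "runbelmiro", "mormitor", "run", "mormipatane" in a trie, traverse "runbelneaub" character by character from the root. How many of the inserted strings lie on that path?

2

Check each prefix of "runbelneaub" against the stored set — each match is an end-marker on the path.
Prefixes of the query that are stored words: "run", "runbelne"
Count: 2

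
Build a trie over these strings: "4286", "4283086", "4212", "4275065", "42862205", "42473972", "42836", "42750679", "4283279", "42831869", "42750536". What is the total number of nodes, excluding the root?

38

Insert word by word; a character creates a node only if that edge doesn't already exist:
  "4286" → 4 new (4, 2, 8, 6)
  "4283086" → prefix "428" already present; 4 new (3, 0, 8, 6)
  "4212" → prefix "42" already present; 2 new (1, 2)
  "4275065" → prefix "42" already present; 5 new (7, 5, 0, 6, 5)
  "42862205" → prefix "4286" already present; 4 new (2, 2, 0, 5)
  "42473972" → prefix "42" already present; 6 new (4, 7, 3, 9, 7, 2)
  "42836" → prefix "4283" already present; 1 new (6)
  "42750679" → prefix "427506" already present; 2 new (7, 9)
  "4283279" → prefix "4283" already present; 3 new (2, 7, 9)
  "42831869" → prefix "4283" already present; 4 new (1, 8, 6, 9)
  "42750536" → prefix "42750" already present; 3 new (5, 3, 6)
Total nodes = 4 + 4 + 2 + 5 + 4 + 6 + 1 + 2 + 3 + 4 + 3 = 38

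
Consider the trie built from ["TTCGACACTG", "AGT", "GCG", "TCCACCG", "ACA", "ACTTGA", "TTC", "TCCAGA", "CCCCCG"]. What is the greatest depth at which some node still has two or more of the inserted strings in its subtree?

4

The deepest shared node is where two words last agree before diverging.
e.g. "TCCACCG" and "TCCAGA" share the prefix "TCCA" of length 4; no pair shares a longer one.
Longest shared-prefix length: 4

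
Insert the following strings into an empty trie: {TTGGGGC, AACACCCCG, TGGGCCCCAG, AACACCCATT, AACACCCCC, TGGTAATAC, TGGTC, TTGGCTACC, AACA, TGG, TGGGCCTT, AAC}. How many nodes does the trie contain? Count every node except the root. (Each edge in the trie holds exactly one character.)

Count nodes per top-level branch (shared prefixes stored once):
  'A'-branch (AAC, AACA, AACACCCATT, AACACCCCC, AACACCCCG): 13 nodes
  'T'-branch (TGG, TGGGCCCCAG, TGGGCCTT, TGGTAATAC, TGGTC, TTGGCTACC, TTGGGGC): 30 nodes
Sum: 43

43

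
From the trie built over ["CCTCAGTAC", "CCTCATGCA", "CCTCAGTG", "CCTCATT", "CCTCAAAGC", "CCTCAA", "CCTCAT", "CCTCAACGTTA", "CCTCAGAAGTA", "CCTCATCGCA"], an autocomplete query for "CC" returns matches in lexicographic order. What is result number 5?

DFS of the "CC" subtree visits, in order: "CCTCAA", "CCTCAAAGC", "CCTCAACGTTA", "CCTCAGAAGTA", "CCTCAGTAC", "CCTCAGTG", "CCTCAT", "CCTCATCGCA", "CCTCATGCA", "CCTCATT"
The 5th is CCTCAGTAC.

CCTCAGTAC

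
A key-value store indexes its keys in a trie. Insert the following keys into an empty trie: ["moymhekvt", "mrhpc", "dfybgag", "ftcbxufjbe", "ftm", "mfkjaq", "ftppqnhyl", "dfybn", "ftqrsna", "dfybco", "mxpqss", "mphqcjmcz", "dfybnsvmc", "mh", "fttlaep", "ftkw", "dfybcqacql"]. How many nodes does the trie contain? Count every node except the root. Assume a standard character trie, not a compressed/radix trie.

Insert word by word; a character creates a node only if that edge doesn't already exist:
  "moymhekvt" → 9 new (m, o, y, m, h, e, k, v, t)
  "mrhpc" → prefix "m" already present; 4 new (r, h, p, c)
  "dfybgag" → 7 new (d, f, y, b, g, a, g)
  "ftcbxufjbe" → 10 new (f, t, c, b, x, u, f, j, b, e)
  "ftm" → prefix "ft" already present; 1 new (m)
  "mfkjaq" → prefix "m" already present; 5 new (f, k, j, a, q)
  "ftppqnhyl" → prefix "ft" already present; 7 new (p, p, q, n, h, y, l)
  "dfybn" → prefix "dfyb" already present; 1 new (n)
  "ftqrsna" → prefix "ft" already present; 5 new (q, r, s, n, a)
  "dfybco" → prefix "dfyb" already present; 2 new (c, o)
  "mxpqss" → prefix "m" already present; 5 new (x, p, q, s, s)
  "mphqcjmcz" → prefix "m" already present; 8 new (p, h, q, c, j, m, c, z)
  "dfybnsvmc" → prefix "dfybn" already present; 4 new (s, v, m, c)
  "mh" → prefix "m" already present; 1 new (h)
  "fttlaep" → prefix "ft" already present; 5 new (t, l, a, e, p)
  "ftkw" → prefix "ft" already present; 2 new (k, w)
  "dfybcqacql" → prefix "dfybc" already present; 5 new (q, a, c, q, l)
Total nodes = 9 + 4 + 7 + 10 + 1 + 5 + 7 + 1 + 5 + 2 + 5 + 8 + 4 + 1 + 5 + 2 + 5 = 81

81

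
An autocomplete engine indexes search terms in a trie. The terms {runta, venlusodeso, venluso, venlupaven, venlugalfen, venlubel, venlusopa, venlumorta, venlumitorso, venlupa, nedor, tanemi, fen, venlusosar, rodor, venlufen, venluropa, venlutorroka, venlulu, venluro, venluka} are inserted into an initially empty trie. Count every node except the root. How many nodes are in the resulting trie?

82

Insert word by word; a character creates a node only if that edge doesn't already exist:
  "runta" → 5 new (r, u, n, t, a)
  "venlusodeso" → 11 new (v, e, n, l, u, s, o, d, e, s, o)
  "venluso" → prefix "venluso" already present; 0 new (none)
  "venlupaven" → prefix "venlu" already present; 5 new (p, a, v, e, n)
  "venlugalfen" → prefix "venlu" already present; 6 new (g, a, l, f, e, n)
  "venlubel" → prefix "venlu" already present; 3 new (b, e, l)
  "venlusopa" → prefix "venluso" already present; 2 new (p, a)
  "venlumorta" → prefix "venlu" already present; 5 new (m, o, r, t, a)
  "venlumitorso" → prefix "venlum" already present; 6 new (i, t, o, r, s, o)
  "venlupa" → prefix "venlupa" already present; 0 new (none)
  "nedor" → 5 new (n, e, d, o, r)
  "tanemi" → 6 new (t, a, n, e, m, i)
  "fen" → 3 new (f, e, n)
  "venlusosar" → prefix "venluso" already present; 3 new (s, a, r)
  "rodor" → prefix "r" already present; 4 new (o, d, o, r)
  "venlufen" → prefix "venlu" already present; 3 new (f, e, n)
  "venluropa" → prefix "venlu" already present; 4 new (r, o, p, a)
  "venlutorroka" → prefix "venlu" already present; 7 new (t, o, r, r, o, k, a)
  "venlulu" → prefix "venlu" already present; 2 new (l, u)
  "venluro" → prefix "venluro" already present; 0 new (none)
  "venluka" → prefix "venlu" already present; 2 new (k, a)
Total nodes = 5 + 11 + 0 + 5 + 6 + 3 + 2 + 5 + 6 + 0 + 5 + 6 + 3 + 3 + 4 + 3 + 4 + 7 + 2 + 0 + 2 = 82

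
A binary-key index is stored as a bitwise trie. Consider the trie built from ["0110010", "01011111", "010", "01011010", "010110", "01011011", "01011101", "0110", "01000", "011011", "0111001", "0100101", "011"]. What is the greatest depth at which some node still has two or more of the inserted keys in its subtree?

7

Look for the deepest trie node that still has at least two words in its subtree.
e.g. "01011010" and "01011011" share the prefix "0101101" of length 7; no pair shares a longer one.
Longest shared-prefix length: 7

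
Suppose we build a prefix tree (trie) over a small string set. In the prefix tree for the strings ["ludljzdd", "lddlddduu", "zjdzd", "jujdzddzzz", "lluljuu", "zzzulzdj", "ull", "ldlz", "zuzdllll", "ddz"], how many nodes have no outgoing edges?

10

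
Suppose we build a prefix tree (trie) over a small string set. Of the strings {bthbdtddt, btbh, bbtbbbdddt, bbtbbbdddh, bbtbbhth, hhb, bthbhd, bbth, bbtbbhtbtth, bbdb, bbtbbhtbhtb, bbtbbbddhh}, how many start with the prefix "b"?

Traverse to the node for "b", then collect every word in that subtree.
Words under "b": bbdb, bbtbbbdddh, bbtbbbdddt, bbtbbbddhh, bbtbbhtbhtb, bbtbbhtbtth, bbtbbhth, bbth, btbh, bthbdtddt, bthbhd
Count: 11

11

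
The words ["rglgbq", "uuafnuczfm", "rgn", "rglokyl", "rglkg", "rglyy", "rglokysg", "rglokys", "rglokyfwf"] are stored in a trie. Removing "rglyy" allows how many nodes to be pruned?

2

A node on "rglyy"'s path can go only if nothing else ends at it or branches off below it.
The suffix "yy" (2 nodes) is used only by "rglyy"; the node for "rgl" still has the child "g", so pruning stops there.
Nodes removed: 2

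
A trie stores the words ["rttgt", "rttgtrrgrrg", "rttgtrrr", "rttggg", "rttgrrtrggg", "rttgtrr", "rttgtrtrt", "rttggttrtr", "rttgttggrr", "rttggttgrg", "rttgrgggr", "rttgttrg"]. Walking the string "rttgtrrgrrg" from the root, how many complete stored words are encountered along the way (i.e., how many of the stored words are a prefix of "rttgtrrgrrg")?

3

Check each prefix of "rttgtrrgrrg" against the stored set — each match is an end-marker on the path.
Prefixes of the query that are stored words: "rttgt", "rttgtrr", "rttgtrrgrrg"
Count: 3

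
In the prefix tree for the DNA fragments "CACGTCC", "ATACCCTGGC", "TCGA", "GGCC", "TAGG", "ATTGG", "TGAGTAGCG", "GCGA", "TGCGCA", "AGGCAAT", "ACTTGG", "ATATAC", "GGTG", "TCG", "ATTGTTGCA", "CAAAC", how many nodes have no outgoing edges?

15

A leaf is a node with no children — equivalently, the end of a word that is not a proper prefix of any other stored word.
Those words: "ACTTGG", "AGGCAAT", "ATACCCTGGC", "ATATAC", "ATTGG", "ATTGTTGCA", "CAAAC", "CACGTCC", "GCGA", "GGCC", "GGTG", "TAGG", "TCGA", "TGAGTAGCG", "TGCGCA"
Leaf count: 15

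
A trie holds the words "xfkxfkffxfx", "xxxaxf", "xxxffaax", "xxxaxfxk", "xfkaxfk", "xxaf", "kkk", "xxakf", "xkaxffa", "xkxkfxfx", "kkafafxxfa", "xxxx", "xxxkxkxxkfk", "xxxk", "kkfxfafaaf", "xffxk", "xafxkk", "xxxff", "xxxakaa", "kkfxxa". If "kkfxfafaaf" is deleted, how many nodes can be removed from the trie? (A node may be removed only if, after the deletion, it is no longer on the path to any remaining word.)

6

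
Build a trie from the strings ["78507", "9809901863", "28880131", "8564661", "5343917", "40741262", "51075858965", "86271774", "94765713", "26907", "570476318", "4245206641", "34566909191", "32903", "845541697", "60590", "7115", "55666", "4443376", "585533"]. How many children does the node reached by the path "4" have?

Follow the path "4" to its node, then look at its outgoing edges.
Characters that immediately follow "4" among the stored strings: {0, 2, 4}.
That node has 3 child edges.

3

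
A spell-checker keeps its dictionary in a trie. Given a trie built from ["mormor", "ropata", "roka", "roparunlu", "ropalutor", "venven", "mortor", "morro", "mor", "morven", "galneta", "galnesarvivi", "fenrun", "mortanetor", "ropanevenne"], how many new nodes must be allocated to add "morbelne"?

5

Walking "morbelne" from the root, the first 3 characters ("mor") follow existing edges; "b" is the first miss.
Each of the 5 remaining characters creates one node.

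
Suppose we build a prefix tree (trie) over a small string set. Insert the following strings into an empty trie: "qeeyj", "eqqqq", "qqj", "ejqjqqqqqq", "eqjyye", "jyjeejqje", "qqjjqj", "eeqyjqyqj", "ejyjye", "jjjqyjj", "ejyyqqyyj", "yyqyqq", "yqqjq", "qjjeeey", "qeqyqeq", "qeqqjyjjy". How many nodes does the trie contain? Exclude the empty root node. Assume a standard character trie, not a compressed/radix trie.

Insert word by word; a character creates a node only if that edge doesn't already exist:
  "qeeyj" → 5 new (q, e, e, y, j)
  "eqqqq" → 5 new (e, q, q, q, q)
  "qqj" → prefix "q" already present; 2 new (q, j)
  "ejqjqqqqqq" → prefix "e" already present; 9 new (j, q, j, q, q, q, q, q, q)
  "eqjyye" → prefix "eq" already present; 4 new (j, y, y, e)
  "jyjeejqje" → 9 new (j, y, j, e, e, j, q, j, e)
  "qqjjqj" → prefix "qqj" already present; 3 new (j, q, j)
  "eeqyjqyqj" → prefix "e" already present; 8 new (e, q, y, j, q, y, q, j)
  "ejyjye" → prefix "ej" already present; 4 new (y, j, y, e)
  "jjjqyjj" → prefix "j" already present; 6 new (j, j, q, y, j, j)
  "ejyyqqyyj" → prefix "ejy" already present; 6 new (y, q, q, y, y, j)
  "yyqyqq" → 6 new (y, y, q, y, q, q)
  "yqqjq" → prefix "y" already present; 4 new (q, q, j, q)
  "qjjeeey" → prefix "q" already present; 6 new (j, j, e, e, e, y)
  "qeqyqeq" → prefix "qe" already present; 5 new (q, y, q, e, q)
  "qeqqjyjjy" → prefix "qeq" already present; 6 new (q, j, y, j, j, y)
Total nodes = 5 + 5 + 2 + 9 + 4 + 9 + 3 + 8 + 4 + 6 + 6 + 6 + 4 + 6 + 5 + 6 = 88

88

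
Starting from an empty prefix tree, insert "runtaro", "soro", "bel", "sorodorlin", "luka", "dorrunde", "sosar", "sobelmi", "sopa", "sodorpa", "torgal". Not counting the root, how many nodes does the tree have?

For each word, the new-node count is its length minus the longest prefix already in the trie:
  "runtaro" → 7 new (r, u, n, t, a, r, o)
  "soro" → 4 new (s, o, r, o)
  "bel" → 3 new (b, e, l)
  "sorodorlin" → prefix "soro" already present; 6 new (d, o, r, l, i, n)
  "luka" → 4 new (l, u, k, a)
  "dorrunde" → 8 new (d, o, r, r, u, n, d, e)
  "sosar" → prefix "so" already present; 3 new (s, a, r)
  "sobelmi" → prefix "so" already present; 5 new (b, e, l, m, i)
  "sopa" → prefix "so" already present; 2 new (p, a)
  "sodorpa" → prefix "so" already present; 5 new (d, o, r, p, a)
  "torgal" → 6 new (t, o, r, g, a, l)
Total nodes = 7 + 4 + 3 + 6 + 4 + 8 + 3 + 5 + 2 + 5 + 6 = 53

53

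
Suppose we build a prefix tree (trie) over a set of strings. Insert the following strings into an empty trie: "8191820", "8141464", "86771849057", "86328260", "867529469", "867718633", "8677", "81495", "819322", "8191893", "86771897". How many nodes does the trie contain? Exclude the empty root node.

46

For each word, the new-node count is its length minus the longest prefix already in the trie:
  "8191820" → 7 new (8, 1, 9, 1, 8, 2, 0)
  "8141464" → prefix "81" already present; 5 new (4, 1, 4, 6, 4)
  "86771849057" → prefix "8" already present; 10 new (6, 7, 7, 1, 8, 4, 9, 0, 5, 7)
  "86328260" → prefix "86" already present; 6 new (3, 2, 8, 2, 6, 0)
  "867529469" → prefix "867" already present; 6 new (5, 2, 9, 4, 6, 9)
  "867718633" → prefix "867718" already present; 3 new (6, 3, 3)
  "8677" → prefix "8677" already present; 0 new (none)
  "81495" → prefix "814" already present; 2 new (9, 5)
  "819322" → prefix "819" already present; 3 new (3, 2, 2)
  "8191893" → prefix "81918" already present; 2 new (9, 3)
  "86771897" → prefix "867718" already present; 2 new (9, 7)
Total nodes = 7 + 5 + 10 + 6 + 6 + 3 + 0 + 2 + 3 + 2 + 2 = 46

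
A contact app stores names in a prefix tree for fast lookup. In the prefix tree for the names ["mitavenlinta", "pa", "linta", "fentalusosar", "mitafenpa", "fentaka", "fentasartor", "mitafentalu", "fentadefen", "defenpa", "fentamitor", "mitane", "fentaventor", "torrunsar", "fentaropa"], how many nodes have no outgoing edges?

15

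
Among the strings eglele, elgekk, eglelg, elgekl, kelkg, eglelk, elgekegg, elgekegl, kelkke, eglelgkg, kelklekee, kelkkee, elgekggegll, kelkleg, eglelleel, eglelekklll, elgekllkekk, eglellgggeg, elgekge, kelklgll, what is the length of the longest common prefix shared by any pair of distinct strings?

7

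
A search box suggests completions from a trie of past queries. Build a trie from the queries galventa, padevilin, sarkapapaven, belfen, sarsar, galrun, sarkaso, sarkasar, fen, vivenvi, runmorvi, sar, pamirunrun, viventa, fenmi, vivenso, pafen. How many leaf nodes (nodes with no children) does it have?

A leaf is a node with no children — equivalently, the end of a word that is not a proper prefix of any other stored word.
Those words: "belfen", "fenmi", "galrun", "galventa", "padevilin", "pafen", "pamirunrun", "runmorvi", "sarkapapaven", "sarkasar", "sarkaso", "sarsar", "vivenso", "viventa", "vivenvi"
Leaf count: 15

15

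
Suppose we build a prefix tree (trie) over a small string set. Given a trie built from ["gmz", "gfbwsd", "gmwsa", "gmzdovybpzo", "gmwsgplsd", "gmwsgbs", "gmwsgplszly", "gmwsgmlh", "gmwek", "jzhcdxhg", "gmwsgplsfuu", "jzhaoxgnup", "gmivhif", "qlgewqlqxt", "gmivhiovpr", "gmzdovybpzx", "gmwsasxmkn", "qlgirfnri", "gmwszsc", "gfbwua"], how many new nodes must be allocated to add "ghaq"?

"g" is already a path in the trie; the remaining "haq" must be added.
New nodes needed: |"ghaq"| − 1 = 4 − 1 = 3.

3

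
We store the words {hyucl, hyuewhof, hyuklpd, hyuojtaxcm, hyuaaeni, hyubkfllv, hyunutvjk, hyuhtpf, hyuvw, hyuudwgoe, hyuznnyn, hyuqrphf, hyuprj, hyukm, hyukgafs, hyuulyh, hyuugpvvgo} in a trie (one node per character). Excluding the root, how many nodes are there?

Trace insertions, counting only characters that open a new branch:
  "hyucl" → 5 new (h, y, u, c, l)
  "hyuewhof" → prefix "hyu" already present; 5 new (e, w, h, o, f)
  "hyuklpd" → prefix "hyu" already present; 4 new (k, l, p, d)
  "hyuojtaxcm" → prefix "hyu" already present; 7 new (o, j, t, a, x, c, m)
  "hyuaaeni" → prefix "hyu" already present; 5 new (a, a, e, n, i)
  "hyubkfllv" → prefix "hyu" already present; 6 new (b, k, f, l, l, v)
  "hyunutvjk" → prefix "hyu" already present; 6 new (n, u, t, v, j, k)
  "hyuhtpf" → prefix "hyu" already present; 4 new (h, t, p, f)
  "hyuvw" → prefix "hyu" already present; 2 new (v, w)
  "hyuudwgoe" → prefix "hyu" already present; 6 new (u, d, w, g, o, e)
  "hyuznnyn" → prefix "hyu" already present; 5 new (z, n, n, y, n)
  "hyuqrphf" → prefix "hyu" already present; 5 new (q, r, p, h, f)
  "hyuprj" → prefix "hyu" already present; 3 new (p, r, j)
  "hyukm" → prefix "hyuk" already present; 1 new (m)
  "hyukgafs" → prefix "hyuk" already present; 4 new (g, a, f, s)
  "hyuulyh" → prefix "hyuu" already present; 3 new (l, y, h)
  "hyuugpvvgo" → prefix "hyuu" already present; 6 new (g, p, v, v, g, o)
Total nodes = 5 + 5 + 4 + 7 + 5 + 6 + 6 + 4 + 2 + 6 + 5 + 5 + 3 + 1 + 4 + 3 + 6 = 77

77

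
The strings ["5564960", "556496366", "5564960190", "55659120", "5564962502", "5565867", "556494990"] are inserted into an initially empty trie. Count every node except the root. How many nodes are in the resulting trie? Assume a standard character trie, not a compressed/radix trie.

Trie structure (* marks end of a word):
(root)
└─ 5
   └─ 5
      └─ 6
         ├─ 4
         │  └─ 9
         │     ├─ 4
         │     │  └─ 9
         │     │     └─ 9
         │     │        └─ 0 *
         │     └─ 6
         │        ├─ 0 *
         │        │  └─ 1
         │        │     └─ 9
         │        │        └─ 0 *
         │        ├─ 2
         │        │  └─ 5
         │        │     └─ 0
         │        │        └─ 2 *
         │        └─ 3
         │           └─ 6
         │              └─ 6 *
         └─ 5
            ├─ 8
            │  └─ 6
            │     └─ 7 *
            └─ 9
               └─ 1
                  └─ 2
                     └─ 0 *
Counting every labelled node above: 29.

29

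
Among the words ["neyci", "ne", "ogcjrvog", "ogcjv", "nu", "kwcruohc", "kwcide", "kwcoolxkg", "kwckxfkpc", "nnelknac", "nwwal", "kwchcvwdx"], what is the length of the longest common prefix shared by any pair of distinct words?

4

The deepest shared node is where two words last agree before diverging.
e.g. "ogcjrvog" and "ogcjv" share the prefix "ogcj" of length 4; no pair shares a longer one.
Longest shared-prefix length: 4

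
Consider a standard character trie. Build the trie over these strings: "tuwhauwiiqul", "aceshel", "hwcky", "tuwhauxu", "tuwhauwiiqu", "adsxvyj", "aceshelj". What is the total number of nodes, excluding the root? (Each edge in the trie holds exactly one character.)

Trie structure (* marks end of a word):
(root)
├─ a
│  ├─ c
│  │  └─ e
│  │     └─ s
│  │        └─ h
│  │           └─ e
│  │              └─ l *
│  │                 └─ j *
│  └─ d
│     └─ s
│        └─ x
│           └─ v
│              └─ y
│                 └─ j *
├─ h
│  └─ w
│     └─ c
│        └─ k
│           └─ y *
└─ t
   └─ u
      └─ w
         └─ h
            └─ a
               └─ u
                  ├─ w
                  │  └─ i
                  │     └─ i
                  │        └─ q
                  │           └─ u *
                  │              └─ l *
                  └─ x
                     └─ u *
Counting every labelled node above: 33.

33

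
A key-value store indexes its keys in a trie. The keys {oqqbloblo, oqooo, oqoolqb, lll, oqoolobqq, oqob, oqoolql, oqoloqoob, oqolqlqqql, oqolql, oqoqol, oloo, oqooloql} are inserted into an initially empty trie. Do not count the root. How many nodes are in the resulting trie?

44

Insert word by word; a character creates a node only if that edge doesn't already exist:
  "oqqbloblo" → 9 new (o, q, q, b, l, o, b, l, o)
  "oqooo" → prefix "oq" already present; 3 new (o, o, o)
  "oqoolqb" → prefix "oqoo" already present; 3 new (l, q, b)
  "lll" → 3 new (l, l, l)
  "oqoolobqq" → prefix "oqool" already present; 4 new (o, b, q, q)
  "oqob" → prefix "oqo" already present; 1 new (b)
  "oqoolql" → prefix "oqoolq" already present; 1 new (l)
  "oqoloqoob" → prefix "oqo" already present; 6 new (l, o, q, o, o, b)
  "oqolqlqqql" → prefix "oqol" already present; 6 new (q, l, q, q, q, l)
  "oqolql" → prefix "oqolql" already present; 0 new (none)
  "oqoqol" → prefix "oqo" already present; 3 new (q, o, l)
  "oloo" → prefix "o" already present; 3 new (l, o, o)
  "oqooloql" → prefix "oqoolo" already present; 2 new (q, l)
Total nodes = 9 + 3 + 3 + 3 + 4 + 1 + 1 + 6 + 6 + 0 + 3 + 3 + 2 = 44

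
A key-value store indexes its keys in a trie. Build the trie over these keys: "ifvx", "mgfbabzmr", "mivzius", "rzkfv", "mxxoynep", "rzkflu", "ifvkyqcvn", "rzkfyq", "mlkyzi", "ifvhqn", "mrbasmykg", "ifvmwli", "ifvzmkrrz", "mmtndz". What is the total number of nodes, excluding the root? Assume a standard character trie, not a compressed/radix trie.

Insert word by word; a character creates a node only if that edge doesn't already exist:
  "ifvx" → 4 new (i, f, v, x)
  "mgfbabzmr" → 9 new (m, g, f, b, a, b, z, m, r)
  "mivzius" → prefix "m" already present; 6 new (i, v, z, i, u, s)
  "rzkfv" → 5 new (r, z, k, f, v)
  "mxxoynep" → prefix "m" already present; 7 new (x, x, o, y, n, e, p)
  "rzkflu" → prefix "rzkf" already present; 2 new (l, u)
  "ifvkyqcvn" → prefix "ifv" already present; 6 new (k, y, q, c, v, n)
  "rzkfyq" → prefix "rzkf" already present; 2 new (y, q)
  "mlkyzi" → prefix "m" already present; 5 new (l, k, y, z, i)
  "ifvhqn" → prefix "ifv" already present; 3 new (h, q, n)
  "mrbasmykg" → prefix "m" already present; 8 new (r, b, a, s, m, y, k, g)
  "ifvmwli" → prefix "ifv" already present; 4 new (m, w, l, i)
  "ifvzmkrrz" → prefix "ifv" already present; 6 new (z, m, k, r, r, z)
  "mmtndz" → prefix "m" already present; 5 new (m, t, n, d, z)
Total nodes = 4 + 9 + 6 + 5 + 7 + 2 + 6 + 2 + 5 + 3 + 8 + 4 + 6 + 5 = 72

72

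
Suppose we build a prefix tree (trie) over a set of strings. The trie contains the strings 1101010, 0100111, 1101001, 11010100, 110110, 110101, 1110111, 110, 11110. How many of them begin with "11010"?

Walk to "11010"; the words in its subtree are exactly those with that prefix.
Words under "11010": 1101001, 110101, 1101010, 11010100
Count: 4

4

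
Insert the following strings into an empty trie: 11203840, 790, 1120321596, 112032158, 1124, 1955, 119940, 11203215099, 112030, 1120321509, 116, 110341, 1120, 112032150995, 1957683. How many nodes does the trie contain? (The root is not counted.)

For each word, the new-node count is its length minus the longest prefix already in the trie:
  "11203840" → 8 new (1, 1, 2, 0, 3, 8, 4, 0)
  "790" → 3 new (7, 9, 0)
  "1120321596" → prefix "11203" already present; 5 new (2, 1, 5, 9, 6)
  "112032158" → prefix "11203215" already present; 1 new (8)
  "1124" → prefix "112" already present; 1 new (4)
  "1955" → prefix "1" already present; 3 new (9, 5, 5)
  "119940" → prefix "11" already present; 4 new (9, 9, 4, 0)
  "11203215099" → prefix "11203215" already present; 3 new (0, 9, 9)
  "112030" → prefix "11203" already present; 1 new (0)
  "1120321509" → prefix "1120321509" already present; 0 new (none)
  "116" → prefix "11" already present; 1 new (6)
  "110341" → prefix "11" already present; 4 new (0, 3, 4, 1)
  "1120" → prefix "1120" already present; 0 new (none)
  "112032150995" → prefix "11203215099" already present; 1 new (5)
  "1957683" → prefix "195" already present; 4 new (7, 6, 8, 3)
Total nodes = 8 + 3 + 5 + 1 + 1 + 3 + 4 + 3 + 1 + 0 + 1 + 4 + 0 + 1 + 4 = 39

39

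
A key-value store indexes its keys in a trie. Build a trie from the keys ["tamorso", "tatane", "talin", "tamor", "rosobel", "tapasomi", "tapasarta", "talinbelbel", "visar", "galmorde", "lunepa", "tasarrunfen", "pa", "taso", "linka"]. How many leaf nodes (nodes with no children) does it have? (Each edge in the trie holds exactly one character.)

13

A leaf is a node with no children — equivalently, the end of a word that is not a proper prefix of any other stored word.
Those words: "galmorde", "linka", "lunepa", "pa", "rosobel", "talinbelbel", "tamorso", "tapasarta", "tapasomi", "tasarrunfen", "taso", "tatane", "visar"
Leaf count: 13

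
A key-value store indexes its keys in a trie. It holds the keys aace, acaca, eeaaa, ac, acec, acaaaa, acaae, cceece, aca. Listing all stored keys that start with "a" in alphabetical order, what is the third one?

DFS of the "a" subtree visits, in order: "aace", "ac", "aca", "acaaaa", "acaae", "acaca", "acec"
The 3rd is aca.

aca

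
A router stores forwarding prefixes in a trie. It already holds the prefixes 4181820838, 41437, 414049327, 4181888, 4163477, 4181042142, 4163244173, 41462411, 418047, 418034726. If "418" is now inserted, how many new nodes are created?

"418" is already a full path in the trie; only an end-marker is added.
No new nodes are needed: 0.

0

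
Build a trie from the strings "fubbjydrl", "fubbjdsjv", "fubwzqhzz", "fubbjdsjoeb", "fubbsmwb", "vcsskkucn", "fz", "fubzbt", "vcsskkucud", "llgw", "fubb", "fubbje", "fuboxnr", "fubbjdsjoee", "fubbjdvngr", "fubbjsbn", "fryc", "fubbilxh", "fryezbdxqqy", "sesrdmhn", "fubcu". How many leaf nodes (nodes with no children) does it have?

20

A leaf is a node with no children — equivalently, the end of a word that is not a proper prefix of any other stored word.
Those words: "fryc", "fryezbdxqqy", "fubbilxh", "fubbjdsjoeb", "fubbjdsjoee", "fubbjdsjv", "fubbjdvngr", "fubbje", "fubbjsbn", "fubbjydrl", "fubbsmwb", "fubcu", "fuboxnr", "fubwzqhzz", "fubzbt", "fz", "llgw", "sesrdmhn", "vcsskkucn", "vcsskkucud"
Leaf count: 20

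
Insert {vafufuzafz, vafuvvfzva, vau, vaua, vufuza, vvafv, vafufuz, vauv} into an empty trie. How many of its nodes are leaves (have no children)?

A leaf is a node with no children — equivalently, the end of a word that is not a proper prefix of any other stored word.
Those words: "vafufuzafz", "vafuvvfzva", "vaua", "vauv", "vufuza", "vvafv"
Leaf count: 6

6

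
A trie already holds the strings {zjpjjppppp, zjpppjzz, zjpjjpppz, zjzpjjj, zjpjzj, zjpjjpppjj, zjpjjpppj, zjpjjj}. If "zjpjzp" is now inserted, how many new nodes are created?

"zjpjz" is already a path in the trie; the remaining "p" must be added.
Each of the 1 remaining characters creates one node.

1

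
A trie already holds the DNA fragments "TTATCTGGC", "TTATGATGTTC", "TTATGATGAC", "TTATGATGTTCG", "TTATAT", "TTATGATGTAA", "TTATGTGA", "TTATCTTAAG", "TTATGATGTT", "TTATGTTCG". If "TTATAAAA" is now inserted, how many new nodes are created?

3

Walking "TTATAAAA" from the root, the first 5 characters ("TTATA") follow existing edges; "A" is the first miss.
New nodes needed: |"TTATAAAA"| − 5 = 8 − 5 = 3.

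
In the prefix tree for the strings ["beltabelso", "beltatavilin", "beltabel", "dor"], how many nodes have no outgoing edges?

3

A leaf is a node with no children — equivalently, the end of a word that is not a proper prefix of any other stored word.
Those words: "beltabelso", "beltatavilin", "dor"
Leaf count: 3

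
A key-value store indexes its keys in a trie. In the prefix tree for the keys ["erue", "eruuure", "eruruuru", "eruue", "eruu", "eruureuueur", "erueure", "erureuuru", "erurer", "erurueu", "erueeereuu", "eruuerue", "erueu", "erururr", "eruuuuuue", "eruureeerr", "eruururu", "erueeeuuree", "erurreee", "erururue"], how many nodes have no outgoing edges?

16

A leaf is a node with no children — equivalently, the end of a word that is not a proper prefix of any other stored word.
Those words: "erueeereuu", "erueeeuuree", "erueure", "erurer", "erureuuru", "erurreee", "erurueu", "erururr", "erururue", "eruruuru", "eruuerue", "eruureeerr", "eruureuueur", "eruururu", "eruuure", "eruuuuuue"
Leaf count: 16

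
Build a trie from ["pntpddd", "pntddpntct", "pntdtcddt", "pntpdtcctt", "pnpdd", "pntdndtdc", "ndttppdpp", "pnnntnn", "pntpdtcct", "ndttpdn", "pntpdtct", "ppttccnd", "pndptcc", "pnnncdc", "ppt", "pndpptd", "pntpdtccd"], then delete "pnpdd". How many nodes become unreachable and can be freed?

3

A node on "pnpdd"'s path can go only if nothing else ends at it or branches off below it.
The suffix "pdd" (3 nodes) is used only by "pnpdd"; the node for "pn" still has the child "t", so pruning stops there.
Nodes removed: 3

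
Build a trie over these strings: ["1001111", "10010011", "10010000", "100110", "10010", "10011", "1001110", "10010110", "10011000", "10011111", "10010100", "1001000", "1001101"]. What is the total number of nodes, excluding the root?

Trace insertions, counting only characters that open a new branch:
  "1001111" → 7 new (1, 0, 0, 1, 1, 1, 1)
  "10010011" → prefix "1001" already present; 4 new (0, 0, 1, 1)
  "10010000" → prefix "100100" already present; 2 new (0, 0)
  "100110" → prefix "10011" already present; 1 new (0)
  "10010" → prefix "10010" already present; 0 new (none)
  "10011" → prefix "10011" already present; 0 new (none)
  "1001110" → prefix "100111" already present; 1 new (0)
  "10010110" → prefix "10010" already present; 3 new (1, 1, 0)
  "10011000" → prefix "100110" already present; 2 new (0, 0)
  "10011111" → prefix "1001111" already present; 1 new (1)
  "10010100" → prefix "100101" already present; 2 new (0, 0)
  "1001000" → prefix "1001000" already present; 0 new (none)
  "1001101" → prefix "100110" already present; 1 new (1)
Total nodes = 7 + 4 + 2 + 1 + 0 + 0 + 1 + 3 + 2 + 1 + 2 + 0 + 1 = 24

24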